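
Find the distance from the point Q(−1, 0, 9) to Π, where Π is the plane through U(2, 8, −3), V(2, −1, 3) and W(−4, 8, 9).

UV = (0, −9, 6) and UW = (−6, 0, 12), so a normal is n = UV × UW = (−108, −36, −54).
Then n·(−1, 0, 9) − (−342) = −36.
|n| = √(11664 + 1296 + 2916) = 126, so the distance is |-36|/126 = 2/7.

2/7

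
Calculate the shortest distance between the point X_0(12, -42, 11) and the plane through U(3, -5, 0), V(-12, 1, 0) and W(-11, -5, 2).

UV = (-15, 6, 0) and UW = (-14, 0, 2), so a normal is n = UV × UW = (12, 30, 84).
Then n·(12, -42, 11) - (-114) = -78.
|n| = √(144 + 900 + 7056) = 90, so the distance is |-78|/90 = 13/15.

13/15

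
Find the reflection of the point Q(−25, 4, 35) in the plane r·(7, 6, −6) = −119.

n = (7, 6, −6), |n|² = 121, n·Q − (-119) = -242, so t = -242/121 = -2.
Foot F = Q − (-2)·n = (−11, 16, 23); the reflection is 2F − Q = (3, 28, 11).

(3, 28, 11)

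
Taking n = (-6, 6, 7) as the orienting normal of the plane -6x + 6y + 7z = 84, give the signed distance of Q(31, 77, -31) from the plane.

-25/11

n·Q − 84 = -25.
|n| = 11, so the signed distance is -25/11.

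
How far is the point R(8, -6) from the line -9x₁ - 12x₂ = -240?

16

The normal to the line is n = (-9, -12) with |n| = 15.
|n·R − (-240)| = |0 − (-240)| = 240, so the distance is 240/15 = 16.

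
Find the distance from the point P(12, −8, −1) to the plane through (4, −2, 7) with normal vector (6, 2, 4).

The plane has equation n·(r − (4, −2, 7)) = 0, i.e. n·r = 48.
Then n·(12, −8, −1) − 48 = 4.
|n| = √(36 + 4 + 16) = 2√14, so the distance is |4|/(2√14) = √14/7.

2/√14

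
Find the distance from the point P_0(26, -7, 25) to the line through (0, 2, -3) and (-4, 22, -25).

√641

A direction vector is d = (-4, 20, -22).
AP = (26, -9, 28); AP·d = -900, |AP|² = 1541, |d|² = 900.
distance² = |AP|² − (AP·d)²/|d|² = 1541 − 810000/900 = 641, so the distance is √641.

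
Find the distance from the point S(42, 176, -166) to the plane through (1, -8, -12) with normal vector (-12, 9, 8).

The plane has equation n·(r − (1, -8, -12)) = 0, i.e. n·r = -180.
n = (-12, 9, 8); n·P − (-180) = -68; |n| = 17; distance = 68/17 = 4.

4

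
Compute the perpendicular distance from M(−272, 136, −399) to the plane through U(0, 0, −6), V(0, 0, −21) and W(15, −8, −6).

UV = (0, 0, −15) and UW = (15, −8, 0), so a normal is n = UV × UW = (−120, −225, 0).
Then n·(−272, 136, −399) − 0 = 2040.
|n| = √(14400 + 50625 + 0) = 255, so the distance is |2040|/255 = 8.

8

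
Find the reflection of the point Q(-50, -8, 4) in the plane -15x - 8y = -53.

With n = (-15, -8, 0), the signed offset is (n·Q − (-53))/|n|² = 867/289 = 3.
Q' = Q − 2t·n = (-50, -8, 4) − 6·(-15, -8, 0) = (40, 40, 4).

(40, 40, 4)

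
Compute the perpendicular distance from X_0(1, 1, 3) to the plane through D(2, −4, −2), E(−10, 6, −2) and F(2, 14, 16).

DE = (−12, 10, 0) and DF = (0, 18, 18), so a normal is n = DE × DF = (180, 216, −216).
Then n·(1, 1, 3) − (−72) = −180.
|n| = √(32400 + 46656 + 46656) = 36√97, so the distance is |-180|/(36√97) = 5√97/97.

5/√97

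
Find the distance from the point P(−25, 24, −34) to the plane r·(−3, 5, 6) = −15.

Normal vector n = (−3, 5, 6), and n·(−25, 24, −34) − (−15) = 6.
|n| = √(9 + 25 + 36) = √70, so the distance is |6|/√70 = 6/√70.

6/√70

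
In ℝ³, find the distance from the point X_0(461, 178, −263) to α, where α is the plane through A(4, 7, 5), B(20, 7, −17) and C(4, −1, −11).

AB = (16, 0, −22) and AC = (0, −8, −16), so a normal is n = AB × AC = (−176, 256, −128).
Then n·(461, 178, −263) − 448 = −2352.
|n| = √(30976 + 65536 + 16384) = 336, so the distance is |-2352|/336 = 7.

7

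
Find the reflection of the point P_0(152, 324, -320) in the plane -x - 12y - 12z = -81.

n = (-1, -12, -12), |n|² = 289, n·P_0 − (-81) = -119, so t = -119/289 = -7/17.
Foot F = P_0 − (-7/17)·n = (2577/17, 5424/17, -5524/17); the reflection is 2F − P_0 = (2570/17, 5340/17, -5608/17).

(2570/17, 5340/17, -5608/17)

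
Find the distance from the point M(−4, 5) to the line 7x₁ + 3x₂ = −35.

d = |7·(-4) + 3·5 − (-35)| / √(49 + 9) = |22|/√58 = 11√58/29.

11√58/29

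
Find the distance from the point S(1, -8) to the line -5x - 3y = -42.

61/√34

The normal to the line is n = (-5, -3) with |n| = √34.
|n·S − (-42)| = |19 − (-42)| = 61, so the distance is 61/√34.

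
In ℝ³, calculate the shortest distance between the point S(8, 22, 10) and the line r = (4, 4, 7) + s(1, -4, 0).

Direction vector d = (1, -4, 0).
AP = (4, 18, 3), and AP × d = (12, 3, -34).
|AP × d|² = 1309 and |d|² = 17, so the distance is √(1309/17) = √77.

√77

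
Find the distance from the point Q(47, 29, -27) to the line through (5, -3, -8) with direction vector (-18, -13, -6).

√1033

Direction vector d = (-18, -13, -6).
AP = (42, 32, -19); AP·d = -1058, |AP|² = 3149, |d|² = 529.
distance² = |AP|² − (AP·d)²/|d|² = 3149 − 1119364/529 = 1033, so the distance is √1033.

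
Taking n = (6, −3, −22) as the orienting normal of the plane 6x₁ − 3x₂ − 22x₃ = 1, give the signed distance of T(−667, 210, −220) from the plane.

n·T − 1 = 207.
|n| = 23, so the signed distance is 207/23 = 9.

9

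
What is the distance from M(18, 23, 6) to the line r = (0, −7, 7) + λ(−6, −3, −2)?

21

Direction vector d = (−6, −3, −2).
AP = (18, 30, −1), and AP × d = (−63, 42, 126).
|AP × d|² = 21609 and |d|² = 49, so the distance is √(21609/49) = √441 = 21.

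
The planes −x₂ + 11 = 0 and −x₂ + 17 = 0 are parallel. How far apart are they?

6

With common normal n = (0, −1, 0) (|n| = 1), the distance is |(-11) − (-17)|/|n| = 6/1 = 6.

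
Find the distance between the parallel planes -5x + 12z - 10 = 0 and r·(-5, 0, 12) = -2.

12/13

Both planes have normal n = (-5, 0, 12), |n| = 13. Any point on the first plane is at distance |(-2) − 10|/|n| = 12/13 from the second.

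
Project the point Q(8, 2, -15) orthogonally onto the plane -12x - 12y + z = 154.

(-4, -10, -14)

The perpendicular from Q has direction n = (-12, -12, 1): r = (8, 2, -15) + λ(-12, -12, 1).
Substitute into the plane: n·(Q + λn) = 154 gives -135 + 289λ = 154, so λ = 1.
Foot = (8, 2, -15) + 1·(-12, -12, 1) = (-4, -10, -14).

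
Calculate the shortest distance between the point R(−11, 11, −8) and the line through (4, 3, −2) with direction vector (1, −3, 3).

√154

Direction vector d = (1, −3, 3).
AP = (−15, 8, −6), and AP × d = (6, 39, 37).
|AP × d|² = 2926 and |d|² = 19, so the distance is √(2926/19) = √154.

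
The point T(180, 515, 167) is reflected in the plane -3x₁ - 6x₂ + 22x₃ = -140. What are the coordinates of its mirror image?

With n = (-3, -6, 22), the signed offset is (n·T − (-140))/|n|² = 184/529 = 8/23.
T' = T − 2t·n = (180, 515, 167) − (16/23)·(-3, -6, 22) = (4188/23, 11941/23, 3489/23).

(4188/23, 11941/23, 3489/23)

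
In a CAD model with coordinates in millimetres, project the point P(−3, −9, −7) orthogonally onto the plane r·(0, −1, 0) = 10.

(-3, -10, -7)

The perpendicular from P has direction n = (0, −1, 0): r = (−3, −9, −7) + t(0, −1, 0).
Substitute into the plane: n·(P + tn) = 10 gives 9 + 1t = 10, so t = 1.
Foot = (−3, −9, −7) + 1·(0, −1, 0) = (−3, −10, −7).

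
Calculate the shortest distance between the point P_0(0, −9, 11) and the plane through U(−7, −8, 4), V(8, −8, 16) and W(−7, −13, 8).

UV = (15, 0, 12) and UW = (0, −5, 4), so a normal is n = UV × UW = (60, −60, −75).
Then n·(0, −9, 11) − (−240) = −45.
|n| = √(3600 + 3600 + 5625) = 15√57, so the distance is |-45|/(15√57) = 3/√57.

3/√57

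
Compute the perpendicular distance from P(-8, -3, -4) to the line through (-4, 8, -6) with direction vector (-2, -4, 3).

5

Direction vector d = (-2, -4, 3).
AP = (-4, -11, 2), and AP × d = (-25, 8, -6).
|AP × d|² = 725 and |d|² = 29, so the distance is √(725/29) = √25 = 5.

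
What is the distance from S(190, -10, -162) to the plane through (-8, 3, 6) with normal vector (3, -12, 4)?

The plane has equation n·(r − (-8, 3, 6)) = 0, i.e. n·r = -36.
n = (3, -12, 4); n·P − (-36) = 78; |n| = 13; distance = 78/13 = 6.

6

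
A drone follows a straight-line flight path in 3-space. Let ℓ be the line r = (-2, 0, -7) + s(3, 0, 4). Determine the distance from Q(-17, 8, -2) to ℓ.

17

Direction vector d = (3, 0, 4).
AP = (-15, 8, 5); AP·d = -25, |AP|² = 314, |d|² = 25.
distance² = |AP|² − (AP·d)²/|d|² = 314 − 625/25 = 289, so the distance is 17.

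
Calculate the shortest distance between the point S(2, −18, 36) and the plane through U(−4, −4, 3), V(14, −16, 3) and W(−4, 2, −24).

UV = (18, −12, 0) and UW = (0, 6, −27), so a normal is n = UV × UW = (324, 486, 108).
Then n·(2, −18, 36) − (−2916) = −1296.
|n| = √(104976 + 236196 + 11664) = 594, so the distance is |-1296|/594 = 24/11.

24/11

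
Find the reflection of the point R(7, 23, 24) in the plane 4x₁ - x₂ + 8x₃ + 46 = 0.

n = (4, -1, 8), |n|² = 81, n·R − (-46) = 243, so t = 243/81 = 3.
Foot F = R − 3·n = (-5, 26, 0); the reflection is 2F − R = (-17, 29, -24).

(-17, 29, -24)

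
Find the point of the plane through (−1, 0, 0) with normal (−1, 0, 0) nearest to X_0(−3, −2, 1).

The perpendicular from X_0 has direction n = (−1, 0, 0): r = (−3, −2, 1) + t(−1, 0, 0).
Substitute into the plane: n·(X_0 + tn) = 1 gives 3 + 1t = 1, so t = -2.
Foot = (−3, −2, 1) + (-2)·(−1, 0, 0) = (−1, −2, 1).

(-1, -2, 1)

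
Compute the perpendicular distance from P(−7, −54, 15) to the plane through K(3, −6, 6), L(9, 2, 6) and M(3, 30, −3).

KL = (6, 8, 0) and KM = (0, 36, −9), so a normal is n = KL × KM = (−72, 54, 216).
Then n·(−7, −54, 15) − 756 = 72.
|n| = √(5184 + 2916 + 46656) = 234, so the distance is |72|/234 = 4/13.

4/13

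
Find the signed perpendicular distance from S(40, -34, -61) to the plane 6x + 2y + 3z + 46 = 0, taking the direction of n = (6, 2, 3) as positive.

n·S − (-46) = 35.
|n| = 7, so the signed distance is 35/7 = 5.

5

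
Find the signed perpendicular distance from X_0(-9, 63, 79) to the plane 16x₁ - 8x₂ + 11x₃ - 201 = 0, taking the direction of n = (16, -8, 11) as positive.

20/21

n·X_0 − 201 = 20.
|n| = 21, so the signed distance is 20/21.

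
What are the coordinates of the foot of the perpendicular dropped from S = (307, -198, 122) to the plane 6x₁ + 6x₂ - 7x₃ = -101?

(3431/11, -2124/11, 1279/11)

The perpendicular from S has direction n = (6, 6, -7): r = (307, -198, 122) + μ(6, 6, -7).
Substitute into the plane: n·(S + μn) = -101 gives -200 + 121μ = -101, so μ = 9/11.
Foot = (307, -198, 122) + (9/11)·(6, 6, -7) = (3431/11, -2124/11, 1279/11).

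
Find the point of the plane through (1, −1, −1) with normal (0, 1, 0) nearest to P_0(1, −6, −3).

The perpendicular from P_0 has direction n = (0, 1, 0): r = (1, −6, −3) + t(0, 1, 0).
Substitute into the plane: n·(P_0 + tn) = -1 gives -6 + 1t = -1, so t = 5.
Foot = (1, −6, −3) + 5·(0, 1, 0) = (1, −1, −3).

(1, -1, -3)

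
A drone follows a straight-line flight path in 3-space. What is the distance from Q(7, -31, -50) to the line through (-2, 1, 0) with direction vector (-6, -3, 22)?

√1489

Direction vector d = (-6, -3, 22).
AP = (9, -32, -50), and AP × d = (-854, 102, -219).
|AP × d|² = 787681 and |d|² = 529, so the distance is √(787681/529) = √1489.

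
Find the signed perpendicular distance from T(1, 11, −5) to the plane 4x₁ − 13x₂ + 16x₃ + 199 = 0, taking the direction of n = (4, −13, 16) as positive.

n·T − (-199) = -20.
|n| = 21, so the signed distance is -20/21.

-20/21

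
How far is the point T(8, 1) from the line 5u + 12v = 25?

The normal to the line is n = (5, 12) with |n| = 13.
|n·T − 25| = |52 − 25| = 27, so the distance is 27/13.

27/13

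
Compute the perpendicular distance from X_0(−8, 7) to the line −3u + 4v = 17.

The normal to the line is n = (−3, 4) with |n| = 5.
|n·X_0 − 17| = |52 − 17| = 35, so the distance is 35/5 = 7.

7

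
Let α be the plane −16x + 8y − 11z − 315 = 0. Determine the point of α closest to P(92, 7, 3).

n = (−16, 8, −11), |n|² = 441, and n·P − 315 = -1764.
t = -1764/441 = -4, so the foot is P − t·n = (92, 7, 3) − (-4)·(−16, 8, −11) = (28, 39, −41).

(28, 39, -41)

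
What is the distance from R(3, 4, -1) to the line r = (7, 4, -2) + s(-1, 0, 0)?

Direction vector d = (-1, 0, 0).
AP = (-4, 0, 1), and AP × d = (0, -1, 0).
|AP × d|² = 1 and |d|² = 1, so the distance is √1 = 1.

1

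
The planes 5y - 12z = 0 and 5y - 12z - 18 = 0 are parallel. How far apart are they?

Both planes have normal n = (0, 5, -12), |n| = 13. Any point on the first plane is at distance |18 − 0|/|n| = 18/13 from the second.

18/13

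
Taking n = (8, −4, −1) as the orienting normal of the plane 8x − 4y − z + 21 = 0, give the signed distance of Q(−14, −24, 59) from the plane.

-6

n·Q − (-21) = -54.
|n| = 9, so the signed distance is -54/9 = -6.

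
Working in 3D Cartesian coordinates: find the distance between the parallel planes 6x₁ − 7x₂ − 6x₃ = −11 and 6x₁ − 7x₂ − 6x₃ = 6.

Both planes have normal n = (6, −7, −6), |n| = 11. Any point on the first plane is at distance |6 − (-11)|/|n| = 17/11 from the second.

17/11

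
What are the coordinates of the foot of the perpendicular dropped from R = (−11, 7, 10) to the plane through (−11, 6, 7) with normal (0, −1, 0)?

n = (0, −1, 0), |n|² = 1, and n·R − (-6) = -1.
t = -1/1 = -1, so the foot is R − t·n = (−11, 7, 10) − (-1)·(0, −1, 0) = (−11, 6, 10).

(-11, 6, 10)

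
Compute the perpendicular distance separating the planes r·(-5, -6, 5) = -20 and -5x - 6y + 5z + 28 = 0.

8/√86

Both planes have normal n = (-5, -6, 5), |n| = √86. Any point on the first plane is at distance |(-28) − (-20)|/|n| = 8/√86 = 4√86/43 from the second.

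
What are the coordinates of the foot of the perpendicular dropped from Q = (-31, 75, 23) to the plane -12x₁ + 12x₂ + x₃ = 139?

(17, 27, 19)

The perpendicular from Q has direction n = (-12, 12, 1): r = (-31, 75, 23) + λ(-12, 12, 1).
Substitute into the plane: n·(Q + λn) = 139 gives 1295 + 289λ = 139, so λ = -4.
Foot = (-31, 75, 23) + (-4)·(-12, 12, 1) = (17, 27, 19).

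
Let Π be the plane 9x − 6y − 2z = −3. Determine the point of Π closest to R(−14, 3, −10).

(-5, -3, -12)

The perpendicular from R has direction n = (9, −6, −2): r = (−14, 3, −10) + λ(9, −6, −2).
Substitute into the plane: n·(R + λn) = -3 gives -124 + 121λ = -3, so λ = 1.
Foot = (−14, 3, −10) + 1·(9, −6, −2) = (−5, −3, −12).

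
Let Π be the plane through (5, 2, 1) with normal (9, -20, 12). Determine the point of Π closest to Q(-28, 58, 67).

The perpendicular from Q has direction n = (9, -20, 12): r = (-28, 58, 67) + μ(9, -20, 12).
Substitute into the plane: n·(Q + μn) = 17 gives -608 + 625μ = 17, so μ = 1.
Foot = (-28, 58, 67) + 1·(9, -20, 12) = (-19, 38, 79).

(-19, 38, 79)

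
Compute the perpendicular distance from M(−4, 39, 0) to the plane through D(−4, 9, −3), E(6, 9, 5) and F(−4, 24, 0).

5√42/14

DE = (10, 0, 8) and DF = (0, 15, 3), so a normal is n = DE × DF = (−120, −30, 150).
d = |(-120)·(-4) + (-30)·39 + 150·0 − (-240)| / √(14400 + 900 + 22500) = |-450| / (30√42) = 15/√42.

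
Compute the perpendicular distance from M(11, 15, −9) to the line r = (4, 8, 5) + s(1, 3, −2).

Direction vector d = (1, 3, −2).
AP = (7, 7, −14); AP·d = 56, |AP|² = 294, |d|² = 14.
distance² = |AP|² − (AP·d)²/|d|² = 294 − 3136/14 = 70, so the distance is √70.

√70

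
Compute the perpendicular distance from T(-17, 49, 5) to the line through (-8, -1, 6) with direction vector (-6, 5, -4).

Direction vector d = (-6, 5, -4).
AP = (-9, 50, -1); AP·d = 308, |AP|² = 2582, |d|² = 77.
distance² = |AP|² − (AP·d)²/|d|² = 2582 − 94864/77 = 1350, so the distance is 15√6.

15√6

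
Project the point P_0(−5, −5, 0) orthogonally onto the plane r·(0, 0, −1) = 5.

(-5, -5, -5)

The perpendicular from P_0 has direction n = (0, 0, −1): r = (−5, −5, 0) + t(0, 0, −1).
Substitute into the plane: n·(P_0 + tn) = 5 gives 0 + 1t = 5, so t = 5.
Foot = (−5, −5, 0) + 5·(0, 0, −1) = (−5, −5, −5).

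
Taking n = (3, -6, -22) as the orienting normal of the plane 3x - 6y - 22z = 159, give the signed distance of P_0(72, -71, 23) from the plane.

n·P_0 − 159 = -23.
|n| = 23, so the signed distance is -23/23 = -1.

-1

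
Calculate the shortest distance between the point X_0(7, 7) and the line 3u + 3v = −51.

d = |3·7 + 3·7 − (-51)| / √(9 + 9) = |93|/(3√2) = 31/√2.

31/√2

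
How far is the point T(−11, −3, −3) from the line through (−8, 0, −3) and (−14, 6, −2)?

A direction vector is d = (−6, 6, 1).
AP = (−3, −3, 0), and AP × d = (−3, 3, −36).
|AP × d|² = 1314 and |d|² = 73, so the distance is √(1314/73) = √18 = 3√2.

3√2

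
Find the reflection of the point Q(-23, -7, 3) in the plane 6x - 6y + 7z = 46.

(-11, -19, 17)

With n = (6, -6, 7), the signed offset is (n·Q − 46)/|n|² = -121/121 = -1.
Q' = Q − 2t·n = (-23, -7, 3) − (-2)·(6, -6, 7) = (-11, -19, 17).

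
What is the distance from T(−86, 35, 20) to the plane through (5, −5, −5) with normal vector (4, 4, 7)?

The plane has equation n·(r − (5, −5, −5)) = 0, i.e. n·r = -35.
n = (4, 4, 7); n·P − (-35) = -29; |n| = 9; distance = 29/9.

29/9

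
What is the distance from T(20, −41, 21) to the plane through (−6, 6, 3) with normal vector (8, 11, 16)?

The plane has equation n·(r − (−6, 6, 3)) = 0, i.e. n·r = 66.
Then n·(20, −41, 21) − 66 = −21.
|n| = √(64 + 121 + 256) = 21, so the distance is |-21|/21 = 1.

1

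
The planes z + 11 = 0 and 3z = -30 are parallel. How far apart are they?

Divide the second equation by 3 to match normals: z = -10.
With common normal n = (0, 0, 1) (|n| = 1), the distance is |(-11) − (-10)|/|n| = 1/1 = 1.

1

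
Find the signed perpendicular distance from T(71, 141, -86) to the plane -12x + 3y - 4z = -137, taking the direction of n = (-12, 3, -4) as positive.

n·T − (-137) = 52.
|n| = 13, so the signed distance is 52/13 = 4.

4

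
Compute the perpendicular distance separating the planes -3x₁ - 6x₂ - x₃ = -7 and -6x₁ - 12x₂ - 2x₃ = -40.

13/√46

Divide the second equation by 2 to match normals: -3x₁ - 6x₂ - x₃ = -20.
Both planes have normal n = (-3, -6, -1), |n| = √46. Any point on the first plane is at distance |(-20) − (-7)|/|n| = 13/√46 = 13√46/46 from the second.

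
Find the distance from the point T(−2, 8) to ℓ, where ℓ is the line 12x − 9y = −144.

16/5

The normal to the line is n = (12, −9) with |n| = 15.
|n·T − (-144)| = |-96 − (-144)| = 48, so the distance is 48/15 = 16/5.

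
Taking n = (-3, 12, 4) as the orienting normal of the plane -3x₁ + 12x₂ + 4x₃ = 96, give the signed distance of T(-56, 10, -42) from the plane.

n·T − 96 = 24.
|n| = 13, so the signed distance is 24/13.

24/13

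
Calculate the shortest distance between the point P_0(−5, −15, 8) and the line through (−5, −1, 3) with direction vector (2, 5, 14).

√221

Direction vector d = (2, 5, 14).
AP = (0, −14, 5), and AP × d = (−221, 10, 28).
|AP × d|² = 49725 and |d|² = 225, so the distance is √(49725/225) = √221.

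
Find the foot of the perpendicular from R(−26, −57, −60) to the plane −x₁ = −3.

The perpendicular from R has direction n = (−1, 0, 0): r = (−26, −57, −60) + t(−1, 0, 0).
Substitute into the plane: n·(R + tn) = -3 gives 26 + 1t = -3, so t = -29.
Foot = (−26, −57, −60) + (-29)·(−1, 0, 0) = (3, −57, −60).

(3, -57, -60)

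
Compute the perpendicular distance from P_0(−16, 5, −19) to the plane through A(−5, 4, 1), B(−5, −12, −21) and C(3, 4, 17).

AB = (0, −16, −22) and AC = (8, 0, 16), so a normal is n = AB × AC = (−256, −176, 128).
Then n·(−16, 5, −19) − 704 = 80.
|n| = √(65536 + 30976 + 16384) = 336, so the distance is |80|/336 = 5/21.

5/21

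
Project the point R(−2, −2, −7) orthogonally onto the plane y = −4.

The perpendicular from R has direction n = (0, 1, 0): r = (−2, −2, −7) + t(0, 1, 0).
Substitute into the plane: n·(R + tn) = -4 gives -2 + 1t = -4, so t = -2.
Foot = (−2, −2, −7) + (-2)·(0, 1, 0) = (−2, −4, −7).

(-2, -4, -7)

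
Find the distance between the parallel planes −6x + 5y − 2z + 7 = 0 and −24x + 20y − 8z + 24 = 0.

Divide the second equation by 4 to match normals: −6x + 5y − 2z = -6.
Both planes have normal n = (−6, 5, −2), |n| = √65. Any point on the first plane is at distance |(-6) − (-7)|/|n| = 1/√65 from the second.

1/√65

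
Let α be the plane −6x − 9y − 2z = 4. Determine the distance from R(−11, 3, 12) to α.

1

d = |(-6)·(-11) + (-9)·3 + (-2)·12 − 4| / √(36 + 81 + 4) = |11| / 11 = 1.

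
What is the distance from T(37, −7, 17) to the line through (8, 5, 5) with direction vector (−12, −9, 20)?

√1129

Direction vector d = (−12, −9, 20).
AP = (29, −12, 12), and AP × d = (−132, −724, −405).
|AP × d|² = 705625 and |d|² = 625, so the distance is √(705625/625) = √1129.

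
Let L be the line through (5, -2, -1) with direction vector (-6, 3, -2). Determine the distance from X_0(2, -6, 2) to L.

√34

Direction vector d = (-6, 3, -2).
AP = (-3, -4, 3); AP·d = 0, |AP|² = 34, |d|² = 49.
distance² = |AP|² − (AP·d)²/|d|² = 34 − 0/49 = 34, so the distance is √34.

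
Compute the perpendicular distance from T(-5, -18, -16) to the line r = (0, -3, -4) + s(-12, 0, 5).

Direction vector d = (-12, 0, 5).
AP = (-5, -15, -12); AP·d = 0, |AP|² = 394, |d|² = 169.
distance² = |AP|² − (AP·d)²/|d|² = 394 − 0/169 = 394, so the distance is √394.

√394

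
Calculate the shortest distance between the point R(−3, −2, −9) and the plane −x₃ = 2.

7

d = |(-1)·(-9) − 2| / √(0 + 0 + 1) = |7| / 1 = 7.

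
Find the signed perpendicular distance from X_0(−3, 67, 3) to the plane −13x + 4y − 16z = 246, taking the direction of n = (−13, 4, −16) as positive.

n·X_0 − 246 = 13.
|n| = 21, so the signed distance is 13/21.

13/21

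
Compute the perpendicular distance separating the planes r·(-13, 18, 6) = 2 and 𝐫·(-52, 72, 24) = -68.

19/23

Divide the second equation by 4 to match normals: -13x + 18y + 6z = -17.
With common normal n = (-13, 18, 6) (|n| = 23), the distance is |2 − (-17)|/|n| = 19/23.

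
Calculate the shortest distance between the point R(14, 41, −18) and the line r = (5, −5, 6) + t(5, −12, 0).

2√313

Direction vector d = (5, −12, 0).
AP = (9, 46, −24); AP·d = -507, |AP|² = 2773, |d|² = 169.
distance² = |AP|² − (AP·d)²/|d|² = 2773 − 257049/169 = 1252, so the distance is 2√313.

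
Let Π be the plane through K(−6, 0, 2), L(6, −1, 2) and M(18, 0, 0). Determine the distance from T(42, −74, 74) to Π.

KL = (12, −1, 0) and KM = (24, 0, −2), so a normal is n = KL × KM = (2, 24, 24).
Then n·(42, −74, 74) − 36 = 48.
|n| = √(4 + 576 + 576) = 34, so the distance is |48|/34 = 24/17.

24/17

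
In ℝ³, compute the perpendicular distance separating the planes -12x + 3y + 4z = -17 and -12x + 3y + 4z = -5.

12/13

With common normal n = (-12, 3, 4) (|n| = 13), the distance is |(-17) − (-5)|/|n| = 12/13.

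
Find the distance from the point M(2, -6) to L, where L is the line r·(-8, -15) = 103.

The normal to the line is n = (-8, -15) with |n| = 17.
|n·M − 103| = |74 − 103| = 29, so the distance is 29/17.

29/17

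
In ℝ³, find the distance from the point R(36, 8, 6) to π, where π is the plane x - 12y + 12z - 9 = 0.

d = |1·36 + (-12)·8 + 12·6 − 9| / √(1 + 144 + 144) = |3| / 17 = 3/17.

3/17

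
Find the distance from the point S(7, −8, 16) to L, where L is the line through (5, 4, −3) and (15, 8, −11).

√329

A direction vector is d = (10, 4, −8).
AP = (2, −12, 19); AP·d = -180, |AP|² = 509, |d|² = 180.
distance² = |AP|² − (AP·d)²/|d|² = 509 − 32400/180 = 329, so the distance is √329.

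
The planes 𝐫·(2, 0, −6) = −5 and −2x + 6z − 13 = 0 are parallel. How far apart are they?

2√10/5

Divide the second equation by -1 to match normals: 2x − 6z = -13.
With common normal n = (2, 0, −6) (|n| = 2√10), the distance is |(-5) − (-13)|/|n| = 8/(2√10) = 4/√10.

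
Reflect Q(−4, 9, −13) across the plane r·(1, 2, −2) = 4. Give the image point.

n = (1, 2, −2), |n|² = 9, n·Q − 4 = 36, so t = 36/9 = 4.
Foot F = Q − 4·n = (−8, 1, −5); the reflection is 2F − Q = (−12, −7, 3).

(-12, -7, 3)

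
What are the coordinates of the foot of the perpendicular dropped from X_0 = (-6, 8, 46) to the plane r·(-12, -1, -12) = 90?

n = (-12, -1, -12), |n|² = 289, and n·X_0 − 90 = -578.
t = -578/289 = -2, so the foot is X_0 − t·n = (-6, 8, 46) − (-2)·(-12, -1, -12) = (-30, 6, 22).

(-30, 6, 22)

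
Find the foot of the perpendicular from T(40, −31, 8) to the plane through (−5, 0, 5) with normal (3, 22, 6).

n = (3, 22, 6), |n|² = 529, and n·T − 15 = -529.
t = -529/529 = -1, so the foot is T − t·n = (40, −31, 8) − (-1)·(3, 22, 6) = (43, −9, 14).

(43, -9, 14)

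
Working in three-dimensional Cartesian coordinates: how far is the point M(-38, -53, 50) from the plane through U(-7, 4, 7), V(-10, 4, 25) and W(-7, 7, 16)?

UV = (-3, 0, 18) and UW = (0, 3, 9), so a normal is n = UV × UW = (-54, 27, -9).
Then n·(-38, -53, 50) - 423 = -252.
|n| = √(2916 + 729 + 81) = 9√46, so the distance is |-252|/(9√46) = 28/√46.

14√46/23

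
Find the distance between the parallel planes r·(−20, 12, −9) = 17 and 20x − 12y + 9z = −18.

Divide the second equation by -1 to match normals: −20x + 12y − 9z = 18.
With common normal n = (−20, 12, −9) (|n| = 25), the distance is |17 − 18|/|n| = 1/25.

1/25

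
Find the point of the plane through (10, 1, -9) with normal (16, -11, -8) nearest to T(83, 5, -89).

n = (16, -11, -8), |n|² = 441, and n·T − 221 = 1764.
t = 1764/441 = 4, so the foot is T − t·n = (83, 5, -89) − 4·(16, -11, -8) = (19, 49, -57).

(19, 49, -57)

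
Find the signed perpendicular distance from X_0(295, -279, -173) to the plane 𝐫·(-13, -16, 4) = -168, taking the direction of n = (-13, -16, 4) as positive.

n·X_0 − (-168) = 105.
|n| = 21, so the signed distance is 105/21 = 5.

5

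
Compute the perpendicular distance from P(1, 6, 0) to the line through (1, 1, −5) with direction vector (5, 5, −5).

5√2

Direction vector d = (5, 5, −5).
AP = (0, 5, 5), and AP × d = (−50, 25, −25).
|AP × d|² = 3750 and |d|² = 75, so the distance is √(3750/75) = √50 = 5√2.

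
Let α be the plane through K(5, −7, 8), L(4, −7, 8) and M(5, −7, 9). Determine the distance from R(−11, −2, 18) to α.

KL = (−1, 0, 0) and KM = (0, 0, 1), so a normal is n = KL × KM = (0, 1, 0).
n = (0, 1, 0); n·P − (-7) = 5; |n| = 1; distance = 5/1 = 5.

5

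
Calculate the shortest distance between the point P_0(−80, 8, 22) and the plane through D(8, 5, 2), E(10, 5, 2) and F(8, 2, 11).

29/√10

DE = (2, 0, 0) and DF = (0, −3, 9), so a normal is n = DE × DF = (0, −18, −6).
Then n·(−80, 8, 22) − (−102) = −174.
|n| = √(0 + 324 + 36) = 6√10, so the distance is |-174|/(6√10) = 29√10/10.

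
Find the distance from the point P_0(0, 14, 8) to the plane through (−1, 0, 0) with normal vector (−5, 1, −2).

7√30/30

The plane has equation n·(r − (−1, 0, 0)) = 0, i.e. n·r = 5.
Then n·(0, 14, 8) − 5 = −7.
|n| = √(25 + 1 + 4) = √30, so the distance is |-7|/√30 = 7/√30.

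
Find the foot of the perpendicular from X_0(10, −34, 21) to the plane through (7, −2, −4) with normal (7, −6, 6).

(-11, -16, 3)

n = (7, −6, 6), |n|² = 121, and n·X_0 − 37 = 363.
t = 363/121 = 3, so the foot is X_0 − t·n = (10, −34, 21) − 3·(7, −6, 6) = (−11, −16, 3).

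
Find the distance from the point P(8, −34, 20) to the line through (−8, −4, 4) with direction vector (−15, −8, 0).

2√353

Direction vector d = (−15, −8, 0).
AP = (16, −30, 16), and AP × d = (128, −240, −578).
|AP × d|² = 408068 and |d|² = 289, so the distance is √(408068/289) = √1412 = 2√353.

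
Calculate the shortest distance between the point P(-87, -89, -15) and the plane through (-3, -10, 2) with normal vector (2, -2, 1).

The plane has equation n·(r − (-3, -10, 2)) = 0, i.e. n·r = 16.
d = |2·(-87) + (-2)·(-89) + 1·(-15) − 16| / √(4 + 4 + 1) = |-27| / 3 = 9.

9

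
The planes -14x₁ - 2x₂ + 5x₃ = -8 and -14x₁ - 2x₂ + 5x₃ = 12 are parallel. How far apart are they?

4/3

With common normal n = (-14, -2, 5) (|n| = 15), the distance is |(-8) − 12|/|n| = 20/15 = 4/3.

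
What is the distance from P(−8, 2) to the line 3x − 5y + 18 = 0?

d = |3·(-8) + (-5)·2 − (-18)| / √(9 + 25) = |-16|/√34 = 8√34/17.

16/√34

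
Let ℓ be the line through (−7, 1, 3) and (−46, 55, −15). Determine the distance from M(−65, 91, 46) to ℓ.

√4849

A direction vector is d = (−39, 54, −18).
AP = (−58, 90, 43); AP·d = 6348, |AP|² = 13313, |d|² = 4761.
distance² = |AP|² − (AP·d)²/|d|² = 13313 − 40297104/4761 = 4849, so the distance is √4849.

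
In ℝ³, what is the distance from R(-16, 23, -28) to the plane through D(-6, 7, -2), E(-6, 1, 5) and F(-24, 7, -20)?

DE = (0, -6, 7) and DF = (-18, 0, -18), so a normal is n = DE × DF = (108, -126, -108).
n = (108, -126, -108); n·P − (-1314) = -288; |n| = 198; distance = 288/198 = 16/11.

16/11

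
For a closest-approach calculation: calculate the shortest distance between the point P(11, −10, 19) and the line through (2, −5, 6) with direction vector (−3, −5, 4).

Direction vector d = (−3, −5, 4).
AP = (9, −5, 13); AP·d = 50, |AP|² = 275, |d|² = 50.
distance² = |AP|² − (AP·d)²/|d|² = 275 − 2500/50 = 225, so the distance is 15.

15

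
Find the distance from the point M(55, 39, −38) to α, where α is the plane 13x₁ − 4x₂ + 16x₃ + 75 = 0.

26/21

Normal vector n = (13, −4, 16), and n·(55, 39, −38) − (−75) = 26.
|n| = √(169 + 16 + 256) = 21, so the distance is |26|/21 = 26/21.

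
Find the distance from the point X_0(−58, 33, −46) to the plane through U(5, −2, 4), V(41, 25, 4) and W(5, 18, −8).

UV = (36, 27, 0) and UW = (0, 20, −12), so a normal is n = UV × UW = (−324, 432, 720).
n = (−324, 432, 720); n·P − 396 = -468; |n| = 900; distance = 468/900 = 13/25.

13/25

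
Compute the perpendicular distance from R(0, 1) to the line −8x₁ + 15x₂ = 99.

84/17

The normal to the line is n = (−8, 15) with |n| = 17.
|n·R − 99| = |15 − 99| = 84, so the distance is 84/17.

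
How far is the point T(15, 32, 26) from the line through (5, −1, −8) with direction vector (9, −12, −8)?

√1189

Direction vector d = (9, −12, −8).
AP = (10, 33, 34); AP·d = -578, |AP|² = 2345, |d|² = 289.
distance² = |AP|² − (AP·d)²/|d|² = 2345 − 334084/289 = 1189, so the distance is √1189.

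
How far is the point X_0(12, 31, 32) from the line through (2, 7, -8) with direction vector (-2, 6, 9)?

Direction vector d = (-2, 6, 9).
AP = (10, 24, 40); AP·d = 484, |AP|² = 2276, |d|² = 121.
distance² = |AP|² − (AP·d)²/|d|² = 2276 − 234256/121 = 340, so the distance is 2√85.

2√85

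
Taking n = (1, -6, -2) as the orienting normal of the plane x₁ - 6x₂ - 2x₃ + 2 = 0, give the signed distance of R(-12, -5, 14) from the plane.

-8√41/41

n·R − (-2) = -8.
|n| = √41, so the signed distance is -8√41/41.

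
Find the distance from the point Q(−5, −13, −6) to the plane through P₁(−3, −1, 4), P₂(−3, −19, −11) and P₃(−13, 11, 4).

12/√97

P₁P₂ = (0, −18, −15) and P₁P₃ = (−10, 12, 0), so a normal is n = P₁P₂ × P₁P₃ = (180, 150, −180).
n = (180, 150, −180); n·P − (-1410) = -360; |n| = 30√97; distance = 360/(30√97) = 12√97/97.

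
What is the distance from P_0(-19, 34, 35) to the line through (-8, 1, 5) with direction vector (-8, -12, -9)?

Direction vector d = (-8, -12, -9).
AP = (-11, 33, 30); AP·d = -578, |AP|² = 2110, |d|² = 289.
distance² = |AP|² − (AP·d)²/|d|² = 2110 − 334084/289 = 954, so the distance is 3√106.

3√106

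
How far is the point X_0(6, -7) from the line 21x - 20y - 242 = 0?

24/29

The normal to the line is n = (21, -20) with |n| = 29.
|n·X_0 − 242| = |266 − 242| = 24, so the distance is 24/29.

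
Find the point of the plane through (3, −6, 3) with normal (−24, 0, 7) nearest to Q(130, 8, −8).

(10, 8, 27)

The perpendicular from Q has direction n = (−24, 0, 7): r = (130, 8, −8) + μ(−24, 0, 7).
Substitute into the plane: n·(Q + μn) = -51 gives -3176 + 625μ = -51, so μ = 5.
Foot = (130, 8, −8) + 5·(−24, 0, 7) = (10, 8, 27).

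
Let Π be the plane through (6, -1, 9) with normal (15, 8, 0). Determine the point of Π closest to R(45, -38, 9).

(30, -46, 9)

The perpendicular from R has direction n = (15, 8, 0): r = (45, -38, 9) + t(15, 8, 0).
Substitute into the plane: n·(R + tn) = 82 gives 371 + 289t = 82, so t = -1.
Foot = (45, -38, 9) + (-1)·(15, 8, 0) = (30, -46, 9).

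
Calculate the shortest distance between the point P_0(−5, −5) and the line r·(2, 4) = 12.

21√5/5

The normal to the line is n = (2, 4) with |n| = 2√5.
|n·P_0 − 12| = |-30 − 12| = 42, so the distance is 42/(2√5) = 21/√5.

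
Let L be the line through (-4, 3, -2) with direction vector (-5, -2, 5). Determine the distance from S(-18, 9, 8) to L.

Direction vector d = (-5, -2, 5).
AP = (-14, 6, 10); AP·d = 108, |AP|² = 332, |d|² = 54.
distance² = |AP|² − (AP·d)²/|d|² = 332 − 11664/54 = 116, so the distance is 2√29.

2√29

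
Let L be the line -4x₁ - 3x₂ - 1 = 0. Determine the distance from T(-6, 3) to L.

14/5

d = |(-4)·(-6) + (-3)·3 − 1| / √(16 + 9) = |14|/5 = 14/5.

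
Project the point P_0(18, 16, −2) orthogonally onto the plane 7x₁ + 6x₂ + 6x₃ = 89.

(11, 10, -8)

The perpendicular from P_0 has direction n = (7, 6, 6): r = (18, 16, −2) + t(7, 6, 6).
Substitute into the plane: n·(P_0 + tn) = 89 gives 210 + 121t = 89, so t = -1.
Foot = (18, 16, −2) + (-1)·(7, 6, 6) = (11, 10, −8).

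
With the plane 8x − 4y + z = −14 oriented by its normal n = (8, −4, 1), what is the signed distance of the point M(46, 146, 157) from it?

n·M − (-14) = -45.
|n| = 9, so the signed distance is -45/9 = -5.

-5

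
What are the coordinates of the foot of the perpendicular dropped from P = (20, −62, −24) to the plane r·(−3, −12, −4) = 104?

(32, -14, -8)

n = (−3, −12, −4), |n|² = 169, and n·P − 104 = 676.
t = 676/169 = 4, so the foot is P − t·n = (20, −62, −24) − 4·(−3, −12, −4) = (32, −14, −8).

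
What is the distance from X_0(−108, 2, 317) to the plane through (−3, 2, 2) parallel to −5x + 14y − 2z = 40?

7

Parallel planes share the normal n = (−5, 14, −2); since (−3, 2, 2) lies on the plane, its equation is −5x + 14y − 2z = 39.
Then n·(−108, 2, 317) − 39 = −105.
|n| = √(25 + 196 + 4) = 15, so the distance is |-105|/15 = 7.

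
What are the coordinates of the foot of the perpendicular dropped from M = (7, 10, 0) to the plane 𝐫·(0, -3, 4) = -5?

(7, 7, 4)

The perpendicular from M has direction n = (0, -3, 4): r = (7, 10, 0) + μ(0, -3, 4).
Substitute into the plane: n·(M + μn) = -5 gives -30 + 25μ = -5, so μ = 1.
Foot = (7, 10, 0) + 1·(0, -3, 4) = (7, 7, 4).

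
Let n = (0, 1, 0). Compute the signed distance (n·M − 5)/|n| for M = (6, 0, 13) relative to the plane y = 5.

-5

n·M − 5 = -5.
|n| = 1, so the signed distance is -5/1 = -5.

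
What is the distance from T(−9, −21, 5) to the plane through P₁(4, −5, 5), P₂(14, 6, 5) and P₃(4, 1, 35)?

17/15

P₁P₂ = (10, 11, 0) and P₁P₃ = (0, 6, 30), so a normal is n = P₁P₂ × P₁P₃ = (330, −300, 60).
n = (330, −300, 60); n·P − 3120 = 510; |n| = 450; distance = 510/450 = 17/15.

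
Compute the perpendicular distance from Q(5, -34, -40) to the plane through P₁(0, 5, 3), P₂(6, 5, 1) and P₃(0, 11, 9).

P₁P₂ = (6, 0, -2) and P₁P₃ = (0, 6, 6), so a normal is n = P₁P₂ × P₁P₃ = (12, -36, 36).
Then n·(5, -34, -40) - (-72) = -84.
|n| = √(144 + 1296 + 1296) = 12√19, so the distance is |-84|/(12√19) = 7√19/19.

7/√19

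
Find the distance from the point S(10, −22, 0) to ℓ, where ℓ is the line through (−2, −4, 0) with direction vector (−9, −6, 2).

Direction vector d = (−9, −6, 2).
AP = (12, −18, 0); AP·d = 0, |AP|² = 468, |d|² = 121.
distance² = |AP|² − (AP·d)²/|d|² = 468 − 0/121 = 468, so the distance is 6√13.

6√13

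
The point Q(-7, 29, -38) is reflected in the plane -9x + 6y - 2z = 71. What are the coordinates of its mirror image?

n = (-9, 6, -2), |n|² = 121, n·Q − 71 = 242, so t = 242/121 = 2.
Foot F = Q − 2·n = (11, 17, -34); the reflection is 2F − Q = (29, 5, -30).

(29, 5, -30)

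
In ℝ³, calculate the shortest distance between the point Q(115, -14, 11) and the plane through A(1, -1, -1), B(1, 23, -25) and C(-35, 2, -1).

6

AB = (0, 24, -24) and AC = (-36, 3, 0), so a normal is n = AB × AC = (72, 864, 864).
Then n·(115, -14, 11) - (-1656) = 7344.
|n| = √(5184 + 746496 + 746496) = 1224, so the distance is |7344|/1224 = 6.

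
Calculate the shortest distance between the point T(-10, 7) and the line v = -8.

15

The normal to the line is n = (0, 1) with |n| = 1.
|n·T − (-8)| = |7 − (-8)| = 15, so the distance is 15/1 = 15.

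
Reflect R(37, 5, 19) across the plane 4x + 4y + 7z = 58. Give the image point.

n = (4, 4, 7), |n|² = 81, n·R − 58 = 243, so t = 243/81 = 3.
Foot F = R − 3·n = (25, -7, -2); the reflection is 2F − R = (13, -19, -23).

(13, -19, -23)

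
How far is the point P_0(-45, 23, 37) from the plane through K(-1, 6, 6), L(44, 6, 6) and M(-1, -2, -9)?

7/17

KL = (45, 0, 0) and KM = (0, -8, -15), so a normal is n = KL × KM = (0, 675, -360).
d = |675·23 + (-360)·37 − 1890| / √(0 + 455625 + 129600) = |315| / 765 = 7/17.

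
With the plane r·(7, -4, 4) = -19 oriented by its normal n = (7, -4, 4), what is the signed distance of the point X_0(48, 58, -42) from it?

-5

n·X_0 − (-19) = -45.
|n| = 9, so the signed distance is -45/9 = -5.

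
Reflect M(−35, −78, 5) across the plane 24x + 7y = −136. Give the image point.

n = (24, 7, 0), |n|² = 625, n·M − (-136) = -1250, so t = -1250/625 = -2.
Foot F = M − (-2)·n = (13, −64, 5); the reflection is 2F − M = (61, −50, 5).

(61, -50, 5)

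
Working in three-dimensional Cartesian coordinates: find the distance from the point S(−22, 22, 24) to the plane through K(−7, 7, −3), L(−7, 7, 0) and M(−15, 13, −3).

KL = (0, 0, 3) and KM = (−8, 6, 0), so a normal is n = KL × KM = (−18, −24, 0).
Then n·(−22, 22, 24) − (−42) = −90.
|n| = √(324 + 576 + 0) = 30, so the distance is |-90|/30 = 3.

3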